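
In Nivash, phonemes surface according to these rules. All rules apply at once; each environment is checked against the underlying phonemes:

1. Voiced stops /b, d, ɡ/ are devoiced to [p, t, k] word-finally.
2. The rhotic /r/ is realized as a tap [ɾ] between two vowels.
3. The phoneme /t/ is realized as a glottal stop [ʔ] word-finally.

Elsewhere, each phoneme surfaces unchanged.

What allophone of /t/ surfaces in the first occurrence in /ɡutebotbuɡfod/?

[t]

/t/ (between /u/ and /e/) is in the target of rule 3 but the environment (word-finally) is not met → [t].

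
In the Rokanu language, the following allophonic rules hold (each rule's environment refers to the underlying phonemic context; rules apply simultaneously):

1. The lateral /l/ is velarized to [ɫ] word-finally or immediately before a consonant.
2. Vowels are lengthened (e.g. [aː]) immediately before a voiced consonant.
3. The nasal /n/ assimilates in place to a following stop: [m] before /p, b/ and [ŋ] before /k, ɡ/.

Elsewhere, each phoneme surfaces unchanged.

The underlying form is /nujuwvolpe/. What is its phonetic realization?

/n/ — word-initial; rule 3 does not apply here → [n].
/u/ meets the environment for rule 2 (before a voiced consonant) → [uː].
/j/ (between /u/ and /u/) is unaffected → [j].
/u/ meets the environment for rule 2 (before a voiced consonant) → [uː].
/w/ (between /u/ and /v/) is unaffected → [w].
/v/ (between /w/ and /o/): no rule targets it → [v].
/o/ meets the environment for rule 2 (before a voiced consonant) → [oː].
Rule 1 applies to /l/ (between /o/ and /p/: word-finally or immediately before a consonant) → [ɫ].
/p/ (between /l/ and /e/) is unaffected → [p].
/e/ — word-final; rule 2 does not apply here → [e].

[nuːjuːwvoːɫpe]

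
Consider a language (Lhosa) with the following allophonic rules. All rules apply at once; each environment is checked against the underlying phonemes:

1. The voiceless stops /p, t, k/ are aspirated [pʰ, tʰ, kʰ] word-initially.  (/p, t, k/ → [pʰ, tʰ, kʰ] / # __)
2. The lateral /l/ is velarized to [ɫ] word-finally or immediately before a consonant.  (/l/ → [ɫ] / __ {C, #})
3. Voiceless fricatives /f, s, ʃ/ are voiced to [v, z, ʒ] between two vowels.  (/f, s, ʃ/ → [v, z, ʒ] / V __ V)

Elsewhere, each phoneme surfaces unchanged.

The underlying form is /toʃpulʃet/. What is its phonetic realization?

/t/ (word-initial) occurs word-initially → [tʰ] by rule 1.
/o/ — not in any rule's target class → [o].
/ʃ/ (between /o/ and /p/): rule 3 targets it, but not between two vowels → unchanged [ʃ].
/p/ (between /ʃ/ and /u/): rule 1 targets it, but not word-initially → unchanged [p].
/u/ — not in any rule's target class → [u].
/l/ meets the environment for rule 2 (word-finally or immediately before a consonant) → [ɫ].
/ʃ/ — between /l/ and /e/; rule 3 does not apply here → [ʃ].
/e/ — not in any rule's target class → [e].
/t/ (word-final) is in the target of rule 1 but the environment (word-initially) is not met → [t].

[tʰoʃpuɫʃet]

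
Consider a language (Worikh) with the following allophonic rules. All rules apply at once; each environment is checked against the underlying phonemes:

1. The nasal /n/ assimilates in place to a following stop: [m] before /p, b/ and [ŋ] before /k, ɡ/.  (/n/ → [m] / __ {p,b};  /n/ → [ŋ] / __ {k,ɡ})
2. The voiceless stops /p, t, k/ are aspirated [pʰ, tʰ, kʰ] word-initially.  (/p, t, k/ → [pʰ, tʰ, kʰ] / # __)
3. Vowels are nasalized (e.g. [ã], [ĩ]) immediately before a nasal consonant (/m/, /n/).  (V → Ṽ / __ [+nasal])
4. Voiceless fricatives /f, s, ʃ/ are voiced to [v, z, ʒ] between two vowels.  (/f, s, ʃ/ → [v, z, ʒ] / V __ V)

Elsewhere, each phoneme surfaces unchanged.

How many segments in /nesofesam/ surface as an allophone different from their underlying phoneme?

Segments that undergo a rule: /s/ → [z] (rule 4); /f/ → [v] (rule 4); /s/ → [z] (rule 4); /a/ → [ã] (rule 3).
All other segments surface unchanged.

4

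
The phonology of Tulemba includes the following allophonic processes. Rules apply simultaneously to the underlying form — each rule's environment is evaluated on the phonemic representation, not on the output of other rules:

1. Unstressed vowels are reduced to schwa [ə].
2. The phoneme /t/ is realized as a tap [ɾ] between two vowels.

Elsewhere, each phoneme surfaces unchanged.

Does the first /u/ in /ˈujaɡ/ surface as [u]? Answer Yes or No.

/u/ (word-initial) fails the environment for rule 1, so it stays [u].
The actual realization is [u], which matches [u].

Yes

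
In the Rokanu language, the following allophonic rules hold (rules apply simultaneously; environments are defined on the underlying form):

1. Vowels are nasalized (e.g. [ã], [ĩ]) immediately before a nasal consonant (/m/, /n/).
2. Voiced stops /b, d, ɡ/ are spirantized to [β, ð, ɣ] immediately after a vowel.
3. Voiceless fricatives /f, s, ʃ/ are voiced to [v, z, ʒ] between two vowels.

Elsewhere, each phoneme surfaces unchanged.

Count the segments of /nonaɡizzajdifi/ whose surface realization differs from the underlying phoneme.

3

Segments that undergo a rule: /o/ → [õ] (rule 1); /ɡ/ → [ɣ] (rule 2); /f/ → [v] (rule 3).
All other segments surface unchanged.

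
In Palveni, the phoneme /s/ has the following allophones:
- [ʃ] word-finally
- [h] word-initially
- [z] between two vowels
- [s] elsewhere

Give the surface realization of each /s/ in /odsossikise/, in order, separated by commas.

[s], [s], [s], [z]

Occurrence 1 (position 3): no conditioning environment matches → elsewhere allophone [s].
Occurrence 2 (position 5): no conditioning environment matches → elsewhere allophone [s].
Occurrence 3 (position 6): no conditioning environment matches → elsewhere allophone [s].
Occurrence 4 (position 10): between two vowels → [z].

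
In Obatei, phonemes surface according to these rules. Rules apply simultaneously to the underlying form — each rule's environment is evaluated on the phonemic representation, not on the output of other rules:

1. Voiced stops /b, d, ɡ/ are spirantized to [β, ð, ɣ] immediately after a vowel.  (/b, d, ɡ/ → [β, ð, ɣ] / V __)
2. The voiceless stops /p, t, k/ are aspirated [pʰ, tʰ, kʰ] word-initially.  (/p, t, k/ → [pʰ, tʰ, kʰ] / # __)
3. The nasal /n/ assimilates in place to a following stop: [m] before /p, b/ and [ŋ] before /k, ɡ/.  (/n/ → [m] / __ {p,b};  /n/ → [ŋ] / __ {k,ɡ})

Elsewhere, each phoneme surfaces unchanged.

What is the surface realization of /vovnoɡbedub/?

[vovnoɣbeðuβ]

/v/ — not in any rule's target class → [v].
/o/ (between /v/ and /v/): no rule targets it → [o].
/v/ (between /o/ and /n/): no rule targets it → [v].
/n/ (between /v/ and /o/) fails the environment for rule 3, so it stays [n].
/o/ — not in any rule's target class → [o].
/ɡ/ (between /o/ and /b/): immediately after a vowel, so rule 1 applies → [ɣ].
/b/ (between /ɡ/ and /e/): rule 1 targets it, but not immediately after a vowel → unchanged [b].
/e/ — not in any rule's target class → [e].
/d/ — between /e/ and /u/, immediately after a vowel — surfaces as [ð] (rule 1).
/u/ (between /d/ and /b/): no rule targets it → [u].
/b/ — word-final, immediately after a vowel — surfaces as [β] (rule 1).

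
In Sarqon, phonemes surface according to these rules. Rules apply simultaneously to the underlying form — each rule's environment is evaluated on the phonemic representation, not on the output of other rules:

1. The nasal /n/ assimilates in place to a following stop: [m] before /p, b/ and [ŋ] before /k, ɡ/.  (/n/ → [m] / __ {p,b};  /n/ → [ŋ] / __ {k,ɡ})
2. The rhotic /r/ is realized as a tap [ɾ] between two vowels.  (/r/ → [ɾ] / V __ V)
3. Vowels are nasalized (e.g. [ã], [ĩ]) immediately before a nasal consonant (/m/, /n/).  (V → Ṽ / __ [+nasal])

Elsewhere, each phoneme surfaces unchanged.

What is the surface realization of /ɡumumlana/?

[ɡũmũmlãna]

/ɡ/ (word-initial) is unaffected → [ɡ].
/u/ (between /ɡ/ and /m/) occurs before a nasal consonant → [ũ] by rule 3.
/m/ — not in any rule's target class → [m].
/u/ — between /m/ and /m/, before a nasal consonant — surfaces as [ũ] (rule 3).
/m/ (between /u/ and /l/): no rule targets it → [m].
/l/ — not in any rule's target class → [l].
/a/ (between /l/ and /n/): before a nasal consonant, so rule 3 applies → [ã].
/n/ (between /a/ and /a/) is in the target of rule 1 but the environment (before a labial or velar stop) is not met → [n].
/a/ (word-final) is in the target of rule 3 but the environment (before a nasal consonant) is not met → [a].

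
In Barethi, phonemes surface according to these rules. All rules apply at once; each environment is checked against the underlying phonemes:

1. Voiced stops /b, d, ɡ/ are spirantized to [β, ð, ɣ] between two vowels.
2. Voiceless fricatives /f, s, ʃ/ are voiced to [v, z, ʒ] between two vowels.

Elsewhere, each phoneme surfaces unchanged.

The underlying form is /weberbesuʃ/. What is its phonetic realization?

/w/ (word-initial): no rule targets it → [w].
/e/ (between /w/ and /b/): no rule targets it → [e].
/b/ (between /e/ and /e/): between two vowels, so rule 1 applies → [β].
/e/ (between /b/ and /r/) is unaffected → [e].
/r/ (between /e/ and /b/) is unaffected → [r].
/b/ (between /r/ and /e/) is in the target of rule 1 but the environment (between two vowels) is not met → [b].
/e/ (between /b/ and /s/) is unaffected → [e].
/s/ (between /e/ and /u/): between two vowels, so rule 2 applies → [z].
/u/ stays [u].
/ʃ/ — word-final; rule 2 does not apply here → [ʃ].

[weβerbezuʃ]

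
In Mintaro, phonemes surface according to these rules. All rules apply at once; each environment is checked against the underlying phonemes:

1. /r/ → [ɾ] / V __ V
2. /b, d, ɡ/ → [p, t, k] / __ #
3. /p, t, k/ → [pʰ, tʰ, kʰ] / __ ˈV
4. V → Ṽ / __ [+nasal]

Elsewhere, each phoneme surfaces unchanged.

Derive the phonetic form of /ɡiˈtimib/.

[ɡiˈtʰĩmip]

/ɡ/ — word-initial; rule 2 does not apply here → [ɡ].
/i/ (between /ɡ/ and /t/) is in the target of rule 4 but the environment (before a nasal consonant) is not met → [i].
/t/ (between /i/ and /i/) occurs immediately before a stressed vowel → [tʰ] by rule 3.
Rule 4 applies to /i/ (between /t/ and /m/: before a nasal consonant) → [ĩ].
/m/ (between /i/ and /i/): no rule targets it → [m].
/i/ — between /m/ and /b/; rule 4 does not apply here → [i].
Rule 2 applies to /b/ (word-final: word-finally) → [p].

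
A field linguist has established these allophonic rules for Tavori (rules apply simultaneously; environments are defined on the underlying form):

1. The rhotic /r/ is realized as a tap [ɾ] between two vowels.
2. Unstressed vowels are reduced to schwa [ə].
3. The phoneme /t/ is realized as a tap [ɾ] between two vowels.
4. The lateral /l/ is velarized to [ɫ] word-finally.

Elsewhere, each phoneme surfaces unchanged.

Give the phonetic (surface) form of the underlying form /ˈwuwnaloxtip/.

/u/ (between /w/ and /w/): rule 2 targets it, but not in an unstressed syllable → unchanged [u].
/a/ (between /n/ and /l/) occurs in an unstressed syllable → [ə] by rule 2.
/l/ (between /a/ and /o/) is in the target of rule 4 but the environment (word-finally) is not met → [l].
/o/ meets the environment for rule 2 (in an unstressed syllable) → [ə].
/t/ (between /x/ and /i/): rule 3 targets it, but not between two vowels → unchanged [t].
Rule 2 applies to /i/ (between /t/ and /p/: in an unstressed syllable) → [ə].

[ˈwuwnələxtəp]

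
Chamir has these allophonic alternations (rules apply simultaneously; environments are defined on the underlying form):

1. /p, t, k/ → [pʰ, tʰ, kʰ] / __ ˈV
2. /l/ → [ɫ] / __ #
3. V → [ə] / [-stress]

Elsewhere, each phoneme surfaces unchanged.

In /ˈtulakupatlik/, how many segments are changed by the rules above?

5

Segments that undergo a rule: /t/ → [tʰ] (rule 1); /a/ → [ə] (rule 3); /u/ → [ə] (rule 3); /a/ → [ə] (rule 3); /i/ → [ə] (rule 3).
All other segments surface unchanged.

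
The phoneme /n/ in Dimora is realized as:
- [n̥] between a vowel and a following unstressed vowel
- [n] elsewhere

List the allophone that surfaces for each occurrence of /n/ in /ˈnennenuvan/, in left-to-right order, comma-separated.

Occurrence 1 (position 1): no conditioning environment matches → elsewhere allophone [n].
Occurrence 2 (position 3): no conditioning environment matches → elsewhere allophone [n].
Occurrence 3 (position 4): no conditioning environment matches → elsewhere allophone [n].
Occurrence 4 (position 6): between a vowel and a following unstressed vowel → [n̥].
Occurrence 5 (position 10): no conditioning environment matches → elsewhere allophone [n].

[n], [n], [n], [n̥], [n]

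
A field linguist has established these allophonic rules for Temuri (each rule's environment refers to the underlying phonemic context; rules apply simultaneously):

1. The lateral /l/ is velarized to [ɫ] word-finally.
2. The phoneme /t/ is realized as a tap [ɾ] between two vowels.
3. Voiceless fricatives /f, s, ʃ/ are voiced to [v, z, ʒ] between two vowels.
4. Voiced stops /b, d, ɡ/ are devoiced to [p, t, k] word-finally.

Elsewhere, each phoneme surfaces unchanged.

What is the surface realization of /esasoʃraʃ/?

[ezazoʃraʃ]

/e/ (word-initial): no rule targets it → [e].
Rule 3 applies to /s/ (between /e/ and /a/: between two vowels) → [z].
/a/ (between /s/ and /s/): no rule targets it → [a].
/s/ — between /a/ and /o/, between two vowels — surfaces as [z] (rule 3).
/o/ (between /s/ and /ʃ/): no rule targets it → [o].
/ʃ/ — between /o/ and /r/; rule 3 does not apply here → [ʃ].
/r/ — not in any rule's target class → [r].
/a/ (between /r/ and /ʃ/): no rule targets it → [a].
/ʃ/ (word-final) is in the target of rule 3 but the environment (between two vowels) is not met → [ʃ].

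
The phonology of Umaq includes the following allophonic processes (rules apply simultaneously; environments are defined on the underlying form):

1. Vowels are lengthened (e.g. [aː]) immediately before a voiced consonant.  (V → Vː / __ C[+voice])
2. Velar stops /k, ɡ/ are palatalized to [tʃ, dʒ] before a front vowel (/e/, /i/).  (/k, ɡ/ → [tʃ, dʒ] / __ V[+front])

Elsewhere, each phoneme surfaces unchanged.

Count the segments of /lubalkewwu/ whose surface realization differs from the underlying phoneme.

4

Segments that undergo a rule: /u/ → [uː] (rule 1); /a/ → [aː] (rule 1); /k/ → [tʃ] (rule 2); /e/ → [eː] (rule 1).
All other segments surface unchanged.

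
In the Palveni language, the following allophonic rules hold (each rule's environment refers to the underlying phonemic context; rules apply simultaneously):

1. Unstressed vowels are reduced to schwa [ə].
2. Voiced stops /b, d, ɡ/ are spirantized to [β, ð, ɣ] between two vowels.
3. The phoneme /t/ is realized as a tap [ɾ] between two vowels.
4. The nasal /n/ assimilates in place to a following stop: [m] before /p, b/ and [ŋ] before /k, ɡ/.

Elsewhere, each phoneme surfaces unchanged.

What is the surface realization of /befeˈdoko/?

[bəfəˈðokə]

/b/ — word-initial; rule 2 does not apply here → [b].
/e/ (between /b/ and /f/): in an unstressed syllable, so rule 1 applies → [ə].
/e/ meets the environment for rule 1 (in an unstressed syllable) → [ə].
/d/ meets the environment for rule 2 (between two vowels) → [ð].
/o/ (between /d/ and /k/): rule 1 targets it, but not in an unstressed syllable → unchanged [o].
Rule 1 applies to /o/ (word-final: in an unstressed syllable) → [ə].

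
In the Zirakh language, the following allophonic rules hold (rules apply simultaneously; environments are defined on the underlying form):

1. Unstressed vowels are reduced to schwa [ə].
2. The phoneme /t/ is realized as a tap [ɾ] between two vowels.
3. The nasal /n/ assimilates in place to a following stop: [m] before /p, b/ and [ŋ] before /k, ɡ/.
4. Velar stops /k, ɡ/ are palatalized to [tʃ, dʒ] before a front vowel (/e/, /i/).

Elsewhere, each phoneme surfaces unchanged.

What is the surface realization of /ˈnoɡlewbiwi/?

[ˈnoɡləwbəwə]

/n/ (word-initial) is in the target of rule 3 but the environment (before a labial or velar stop) is not met → [n].
/o/ — between /n/ and /ɡ/; rule 1 does not apply here → [o].
/ɡ/ (between /o/ and /l/) is in the target of rule 4 but the environment (before a front vowel) is not met → [ɡ].
/e/ — between /l/ and /w/, in an unstressed syllable — surfaces as [ə] (rule 1).
/i/ meets the environment for rule 1 (in an unstressed syllable) → [ə].
/i/ (word-final): in an unstressed syllable, so rule 1 applies → [ə].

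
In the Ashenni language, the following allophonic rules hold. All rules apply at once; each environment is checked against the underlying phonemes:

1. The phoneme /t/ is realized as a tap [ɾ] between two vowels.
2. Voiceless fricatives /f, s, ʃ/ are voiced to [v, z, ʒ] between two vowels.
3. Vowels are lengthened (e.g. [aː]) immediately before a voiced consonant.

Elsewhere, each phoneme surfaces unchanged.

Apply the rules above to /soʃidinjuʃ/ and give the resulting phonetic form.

/s/ (word-initial): rule 2 targets it, but not between two vowels → unchanged [s].
/o/ (between /s/ and /ʃ/): rule 3 targets it, but not before a voiced consonant → unchanged [o].
Rule 2 applies to /ʃ/ (between /o/ and /i/: between two vowels) → [ʒ].
/i/ — between /ʃ/ and /d/, before a voiced consonant — surfaces as [iː] (rule 3).
/d/ (between /i/ and /i/): no rule targets it → [d].
/i/ — between /d/ and /n/, before a voiced consonant — surfaces as [iː] (rule 3).
/n/ — not in any rule's target class → [n].
/j/ (between /n/ and /u/) is unaffected → [j].
/u/ (between /j/ and /ʃ/) fails the environment for rule 3, so it stays [u].
/ʃ/ — word-final; rule 2 does not apply here → [ʃ].

[soʒiːdiːnjuʃ]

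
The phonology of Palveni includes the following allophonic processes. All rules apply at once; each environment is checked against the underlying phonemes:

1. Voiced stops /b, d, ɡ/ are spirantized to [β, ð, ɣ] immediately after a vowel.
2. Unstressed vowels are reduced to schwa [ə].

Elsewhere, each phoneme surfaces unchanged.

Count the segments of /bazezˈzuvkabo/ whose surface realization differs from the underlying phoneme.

5

Segments that undergo a rule: /a/ → [ə] (rule 2); /e/ → [ə] (rule 2); /a/ → [ə] (rule 2); /b/ → [β] (rule 1); /o/ → [ə] (rule 2).
All other segments surface unchanged.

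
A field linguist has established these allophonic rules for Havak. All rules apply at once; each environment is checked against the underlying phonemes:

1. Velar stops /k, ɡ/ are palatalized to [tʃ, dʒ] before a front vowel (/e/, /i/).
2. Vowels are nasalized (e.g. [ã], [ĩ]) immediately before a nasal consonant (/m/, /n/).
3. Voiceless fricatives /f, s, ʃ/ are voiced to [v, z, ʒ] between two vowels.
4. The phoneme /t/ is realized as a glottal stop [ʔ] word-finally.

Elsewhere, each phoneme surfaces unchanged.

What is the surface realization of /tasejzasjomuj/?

/t/ (word-initial) fails the environment for rule 4, so it stays [t].
/a/ (between /t/ and /s/) fails the environment for rule 2, so it stays [a].
/s/ meets the environment for rule 3 (between two vowels) → [z].
/e/ — between /s/ and /j/; rule 2 does not apply here → [e].
/a/ — between /z/ and /s/; rule 2 does not apply here → [a].
/s/ (between /a/ and /j/): rule 3 targets it, but not between two vowels → unchanged [s].
Rule 2 applies to /o/ (between /j/ and /m/: before a nasal consonant) → [õ].
/u/ (between /m/ and /j/) fails the environment for rule 2, so it stays [u].

[tazejzasjõmuj]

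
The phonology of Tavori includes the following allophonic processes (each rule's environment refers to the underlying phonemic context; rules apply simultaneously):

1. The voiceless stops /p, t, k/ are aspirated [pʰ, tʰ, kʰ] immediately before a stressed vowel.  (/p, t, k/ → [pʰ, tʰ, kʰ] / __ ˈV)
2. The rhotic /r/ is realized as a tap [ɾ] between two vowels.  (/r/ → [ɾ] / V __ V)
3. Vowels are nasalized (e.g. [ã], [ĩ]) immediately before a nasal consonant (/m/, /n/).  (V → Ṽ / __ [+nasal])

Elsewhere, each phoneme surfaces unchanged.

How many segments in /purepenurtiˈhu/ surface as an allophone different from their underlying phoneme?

Segments that undergo a rule: /r/ → [ɾ] (rule 2); /e/ → [ẽ] (rule 3).
All other segments surface unchanged.

2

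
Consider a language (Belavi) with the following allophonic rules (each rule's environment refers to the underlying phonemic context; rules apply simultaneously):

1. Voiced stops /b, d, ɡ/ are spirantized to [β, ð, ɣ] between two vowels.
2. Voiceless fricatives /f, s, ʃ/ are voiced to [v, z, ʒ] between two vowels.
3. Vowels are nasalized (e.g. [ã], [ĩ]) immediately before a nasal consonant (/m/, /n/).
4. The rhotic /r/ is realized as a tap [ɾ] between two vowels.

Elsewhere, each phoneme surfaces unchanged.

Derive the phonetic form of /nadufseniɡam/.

/n/ (word-initial) is unaffected → [n].
/a/ (between /n/ and /d/) is in the target of rule 3 but the environment (before a nasal consonant) is not met → [a].
/d/ (between /a/ and /u/): between two vowels, so rule 1 applies → [ð].
/u/ — between /d/ and /f/; rule 3 does not apply here → [u].
/f/ (between /u/ and /s/): rule 2 targets it, but not between two vowels → unchanged [f].
/s/ (between /f/ and /e/) is in the target of rule 2 but the environment (between two vowels) is not met → [s].
/e/ (between /s/ and /n/) occurs before a nasal consonant → [ẽ] by rule 3.
/n/ — not in any rule's target class → [n].
/i/ (between /n/ and /ɡ/) fails the environment for rule 3, so it stays [i].
/ɡ/ (between /i/ and /a/): between two vowels, so rule 1 applies → [ɣ].
Rule 3 applies to /a/ (between /ɡ/ and /m/: before a nasal consonant) → [ã].
/m/ (word-final): no rule targets it → [m].

[naðufsẽniɣãm]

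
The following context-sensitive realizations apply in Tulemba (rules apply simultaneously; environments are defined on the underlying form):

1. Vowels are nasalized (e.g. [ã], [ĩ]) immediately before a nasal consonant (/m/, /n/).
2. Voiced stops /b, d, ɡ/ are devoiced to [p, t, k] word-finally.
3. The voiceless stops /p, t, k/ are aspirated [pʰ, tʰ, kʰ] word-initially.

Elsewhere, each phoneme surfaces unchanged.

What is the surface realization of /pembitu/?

[pʰẽmbitu]

Rule 3 applies to /p/ (word-initial: word-initially) → [pʰ].
Rule 1 applies to /e/ (between /p/ and /m/: before a nasal consonant) → [ẽ].
/m/ (between /e/ and /b/) is unaffected → [m].
/b/ — between /m/ and /i/; rule 2 does not apply here → [b].
/i/ — between /b/ and /t/; rule 1 does not apply here → [i].
/t/ (between /i/ and /u/) fails the environment for rule 3, so it stays [t].
/u/ (word-final) is in the target of rule 1 but the environment (before a nasal consonant) is not met → [u].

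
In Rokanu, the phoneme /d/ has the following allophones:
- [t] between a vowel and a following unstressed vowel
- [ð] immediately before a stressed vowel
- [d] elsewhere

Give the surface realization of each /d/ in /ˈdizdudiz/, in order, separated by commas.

[ð], [d], [t]

Occurrence 1 (position 1): immediately before a stressed vowel → [ð].
Occurrence 2 (position 4): no conditioning environment matches → elsewhere allophone [d].
Occurrence 3 (position 6): between a vowel and a following unstressed vowel → [t].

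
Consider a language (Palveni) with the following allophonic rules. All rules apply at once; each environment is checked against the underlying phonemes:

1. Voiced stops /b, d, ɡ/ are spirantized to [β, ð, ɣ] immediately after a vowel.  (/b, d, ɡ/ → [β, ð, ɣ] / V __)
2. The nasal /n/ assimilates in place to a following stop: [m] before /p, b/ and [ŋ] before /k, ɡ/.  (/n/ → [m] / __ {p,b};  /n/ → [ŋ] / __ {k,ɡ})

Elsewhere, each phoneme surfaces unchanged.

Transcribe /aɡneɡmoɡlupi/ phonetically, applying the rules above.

/ɡ/ (between /a/ and /n/) occurs immediately after a vowel → [ɣ] by rule 1.
/n/ (between /ɡ/ and /e/): rule 2 targets it, but not before a labial or velar stop → unchanged [n].
/ɡ/ meets the environment for rule 1 (immediately after a vowel) → [ɣ].
/ɡ/ (between /o/ and /l/) occurs immediately after a vowel → [ɣ] by rule 1.

[aɣneɣmoɣlupi]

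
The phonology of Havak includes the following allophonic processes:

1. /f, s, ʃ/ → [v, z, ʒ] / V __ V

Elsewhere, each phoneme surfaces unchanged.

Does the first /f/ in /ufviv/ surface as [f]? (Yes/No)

/f/ (between /u/ and /v/): rule 1 targets it, but not between two vowels → unchanged [f].
The actual realization is [f], which matches [f].

Yes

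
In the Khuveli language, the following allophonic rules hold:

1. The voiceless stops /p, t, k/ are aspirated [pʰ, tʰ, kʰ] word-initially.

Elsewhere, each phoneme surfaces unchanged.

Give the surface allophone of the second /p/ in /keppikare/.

/p/ — between /p/ and /i/; rule 1 does not apply here → [p].

[p]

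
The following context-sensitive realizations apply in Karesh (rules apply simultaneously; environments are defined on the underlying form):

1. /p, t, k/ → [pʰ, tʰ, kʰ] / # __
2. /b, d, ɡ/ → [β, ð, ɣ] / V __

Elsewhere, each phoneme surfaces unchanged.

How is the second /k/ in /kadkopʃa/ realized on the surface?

/k/ (between /d/ and /o/): rule 1 targets it, but not word-initially → unchanged [k].

[k]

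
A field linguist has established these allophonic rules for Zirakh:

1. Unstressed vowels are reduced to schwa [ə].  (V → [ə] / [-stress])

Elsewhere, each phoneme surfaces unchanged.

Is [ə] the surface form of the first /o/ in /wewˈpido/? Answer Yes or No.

Yes

Rule 1 applies to /o/ (word-final: in an unstressed syllable) → [ə].
The actual realization is [ə], which matches [ə].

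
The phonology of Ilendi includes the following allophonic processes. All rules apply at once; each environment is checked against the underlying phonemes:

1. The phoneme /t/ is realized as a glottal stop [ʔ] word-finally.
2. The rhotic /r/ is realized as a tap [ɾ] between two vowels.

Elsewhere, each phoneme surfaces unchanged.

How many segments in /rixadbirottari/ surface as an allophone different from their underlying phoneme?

Segments that undergo a rule: /r/ → [ɾ] (rule 2); /r/ → [ɾ] (rule 2).
All other segments surface unchanged.

2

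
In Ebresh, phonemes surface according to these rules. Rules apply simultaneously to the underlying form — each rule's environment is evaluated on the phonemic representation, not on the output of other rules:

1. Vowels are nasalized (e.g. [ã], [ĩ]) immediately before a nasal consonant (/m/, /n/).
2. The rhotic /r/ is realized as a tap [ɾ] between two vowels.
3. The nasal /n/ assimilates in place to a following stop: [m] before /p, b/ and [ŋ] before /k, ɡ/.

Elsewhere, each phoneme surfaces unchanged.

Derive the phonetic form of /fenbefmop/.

/e/ meets the environment for rule 1 (before a nasal consonant) → [ẽ].
/n/ — between /e/ and /b/, before a labial or velar stop — surfaces as [m] (rule 3).
/e/ (between /b/ and /f/) is in the target of rule 1 but the environment (before a nasal consonant) is not met → [e].
/o/ (between /m/ and /p/): rule 1 targets it, but not before a nasal consonant → unchanged [o].

[fẽmbefmop]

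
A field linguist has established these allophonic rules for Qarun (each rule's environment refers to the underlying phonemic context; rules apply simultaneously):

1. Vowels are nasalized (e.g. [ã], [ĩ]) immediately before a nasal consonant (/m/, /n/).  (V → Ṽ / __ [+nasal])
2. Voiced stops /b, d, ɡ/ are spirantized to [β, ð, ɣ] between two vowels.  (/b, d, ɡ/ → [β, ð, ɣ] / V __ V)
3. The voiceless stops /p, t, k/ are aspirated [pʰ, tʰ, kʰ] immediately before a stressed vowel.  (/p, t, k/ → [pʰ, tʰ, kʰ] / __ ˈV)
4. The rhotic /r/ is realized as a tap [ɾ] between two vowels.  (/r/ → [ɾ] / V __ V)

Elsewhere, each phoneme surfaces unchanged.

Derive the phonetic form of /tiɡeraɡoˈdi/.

/t/ (word-initial): rule 3 targets it, but not immediately before a stressed vowel → unchanged [t].
/i/ (between /t/ and /ɡ/) is in the target of rule 1 but the environment (before a nasal consonant) is not met → [i].
/ɡ/ (between /i/ and /e/) occurs between two vowels → [ɣ] by rule 2.
/e/ — between /ɡ/ and /r/; rule 1 does not apply here → [e].
/r/ — between /e/ and /a/, between two vowels — surfaces as [ɾ] (rule 4).
/a/ (between /r/ and /ɡ/) is in the target of rule 1 but the environment (before a nasal consonant) is not met → [a].
/ɡ/ meets the environment for rule 2 (between two vowels) → [ɣ].
/o/ — between /ɡ/ and /d/; rule 1 does not apply here → [o].
/d/ meets the environment for rule 2 (between two vowels) → [ð].
/i/ (word-final) is in the target of rule 1 but the environment (before a nasal consonant) is not met → [i].

[tiɣeɾaɣoˈði]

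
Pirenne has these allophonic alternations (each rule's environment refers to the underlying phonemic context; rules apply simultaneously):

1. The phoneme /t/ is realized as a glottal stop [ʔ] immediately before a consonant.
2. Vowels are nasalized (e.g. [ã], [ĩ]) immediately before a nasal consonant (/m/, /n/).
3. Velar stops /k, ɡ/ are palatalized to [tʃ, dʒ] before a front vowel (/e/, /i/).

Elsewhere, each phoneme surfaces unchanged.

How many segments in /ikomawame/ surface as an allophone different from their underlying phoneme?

2

Segments that undergo a rule: /o/ → [õ] (rule 2); /a/ → [ã] (rule 2).
All other segments surface unchanged.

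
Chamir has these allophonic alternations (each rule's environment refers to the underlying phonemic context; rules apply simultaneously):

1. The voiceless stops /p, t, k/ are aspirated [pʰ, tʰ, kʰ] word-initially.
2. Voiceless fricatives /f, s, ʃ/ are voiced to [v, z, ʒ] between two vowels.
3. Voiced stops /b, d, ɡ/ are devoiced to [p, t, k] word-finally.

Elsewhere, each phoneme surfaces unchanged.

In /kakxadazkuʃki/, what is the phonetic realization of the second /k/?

[k]

/k/ (between /a/ and /x/) fails the environment for rule 1, so it stays [k].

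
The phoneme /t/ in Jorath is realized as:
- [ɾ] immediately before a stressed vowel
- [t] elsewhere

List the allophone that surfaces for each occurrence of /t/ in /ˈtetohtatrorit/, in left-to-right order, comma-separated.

Occurrence 1 (position 1): immediately before a stressed vowel → [ɾ].
Occurrence 2 (position 3): no conditioning environment matches → elsewhere allophone [t].
Occurrence 3 (position 6): no conditioning environment matches → elsewhere allophone [t].
Occurrence 4 (position 8): no conditioning environment matches → elsewhere allophone [t].
Occurrence 5 (position 13): no conditioning environment matches → elsewhere allophone [t].

[ɾ], [t], [t], [t], [t]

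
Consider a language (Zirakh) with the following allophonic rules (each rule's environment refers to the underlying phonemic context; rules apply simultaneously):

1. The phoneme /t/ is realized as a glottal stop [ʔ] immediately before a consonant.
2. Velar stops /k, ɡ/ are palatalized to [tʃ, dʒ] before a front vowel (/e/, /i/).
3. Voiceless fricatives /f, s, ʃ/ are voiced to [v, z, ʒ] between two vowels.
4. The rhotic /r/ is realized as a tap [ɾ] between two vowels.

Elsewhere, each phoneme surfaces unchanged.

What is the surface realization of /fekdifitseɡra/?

/f/ — word-initial; rule 3 does not apply here → [f].
/e/ (between /f/ and /k/): no rule targets it → [e].
/k/ (between /e/ and /d/): rule 2 targets it, but not before a front vowel → unchanged [k].
/d/ (between /k/ and /i/): no rule targets it → [d].
/i/ stays [i].
/f/ meets the environment for rule 3 (between two vowels) → [v].
/i/ stays [i].
Rule 1 applies to /t/ (between /i/ and /s/: immediately before a consonant) → [ʔ].
/s/ (between /t/ and /e/) fails the environment for rule 3, so it stays [s].
/e/ stays [e].
/ɡ/ (between /e/ and /r/) is in the target of rule 2 but the environment (before a front vowel) is not met → [ɡ].
/r/ (between /ɡ/ and /a/) is in the target of rule 4 but the environment (between two vowels) is not met → [r].
/a/ (word-final) is unaffected → [a].

[fekdiviʔseɡra]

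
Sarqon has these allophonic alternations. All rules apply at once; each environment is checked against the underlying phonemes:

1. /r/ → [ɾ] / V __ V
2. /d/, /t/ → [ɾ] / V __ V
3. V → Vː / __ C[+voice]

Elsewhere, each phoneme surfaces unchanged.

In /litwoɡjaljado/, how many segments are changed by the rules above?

Segments that undergo a rule: /o/ → [oː] (rule 3); /a/ → [aː] (rule 3); /a/ → [aː] (rule 3); /d/ → [ɾ] (rule 2).
All other segments surface unchanged.

4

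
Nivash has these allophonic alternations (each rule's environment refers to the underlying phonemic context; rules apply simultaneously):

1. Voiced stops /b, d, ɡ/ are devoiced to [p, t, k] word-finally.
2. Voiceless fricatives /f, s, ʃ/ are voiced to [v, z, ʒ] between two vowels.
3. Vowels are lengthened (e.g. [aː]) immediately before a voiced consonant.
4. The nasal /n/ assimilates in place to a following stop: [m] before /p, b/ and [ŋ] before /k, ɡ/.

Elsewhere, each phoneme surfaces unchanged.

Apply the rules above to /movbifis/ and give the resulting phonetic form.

/m/ — not in any rule's target class → [m].
/o/ (between /m/ and /v/) occurs before a voiced consonant → [oː] by rule 3.
/v/ (between /o/ and /b/): no rule targets it → [v].
/b/ (between /v/ and /i/) is in the target of rule 1 but the environment (word-finally) is not met → [b].
/i/ (between /b/ and /f/) is in the target of rule 3 but the environment (before a voiced consonant) is not met → [i].
Rule 2 applies to /f/ (between /i/ and /i/: between two vowels) → [v].
/i/ (between /f/ and /s/) is in the target of rule 3 but the environment (before a voiced consonant) is not met → [i].
/s/ (word-final) fails the environment for rule 2, so it stays [s].

[moːvbivis]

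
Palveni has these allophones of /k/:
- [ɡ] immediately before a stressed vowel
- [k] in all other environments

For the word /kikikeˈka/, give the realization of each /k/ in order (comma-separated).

Occurrence 1 (position 1): no conditioning environment matches → elsewhere allophone [k].
Occurrence 2 (position 3): no conditioning environment matches → elsewhere allophone [k].
Occurrence 3 (position 5): no conditioning environment matches → elsewhere allophone [k].
Occurrence 4 (position 7): immediately before a stressed vowel → [ɡ].

[k], [k], [k], [ɡ]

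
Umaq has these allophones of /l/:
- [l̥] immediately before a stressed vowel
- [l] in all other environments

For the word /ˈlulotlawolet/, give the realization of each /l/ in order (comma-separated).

Occurrence 1 (position 1): immediately before a stressed vowel → [l̥].
Occurrence 2 (position 3): no conditioning environment matches → elsewhere allophone [l].
Occurrence 3 (position 6): no conditioning environment matches → elsewhere allophone [l].
Occurrence 4 (position 10): no conditioning environment matches → elsewhere allophone [l].

[l̥], [l], [l], [l]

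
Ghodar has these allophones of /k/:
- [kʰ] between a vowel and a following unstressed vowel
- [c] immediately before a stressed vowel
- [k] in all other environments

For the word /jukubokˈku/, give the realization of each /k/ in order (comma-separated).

[kʰ], [k], [c]

Occurrence 1 (position 3): between a vowel and a following unstressed vowel → [kʰ].
Occurrence 2 (position 7): no conditioning environment matches → elsewhere allophone [k].
Occurrence 3 (position 8): immediately before a stressed vowel → [c].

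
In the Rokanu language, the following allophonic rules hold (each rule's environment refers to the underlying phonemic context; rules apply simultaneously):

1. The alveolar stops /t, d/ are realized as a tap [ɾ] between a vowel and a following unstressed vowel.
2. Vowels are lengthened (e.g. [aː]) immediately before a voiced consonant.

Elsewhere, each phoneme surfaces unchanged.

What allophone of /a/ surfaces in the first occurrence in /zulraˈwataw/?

[aː]

Rule 2 applies to /a/ (between /r/ and /w/: before a voiced consonant) → [aː].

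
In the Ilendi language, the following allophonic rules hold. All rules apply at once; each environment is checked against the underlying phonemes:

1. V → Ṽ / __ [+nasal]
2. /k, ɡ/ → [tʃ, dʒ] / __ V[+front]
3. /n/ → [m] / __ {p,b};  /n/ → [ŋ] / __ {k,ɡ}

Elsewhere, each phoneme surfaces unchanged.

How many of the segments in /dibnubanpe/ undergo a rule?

2

Segments that undergo a rule: /a/ → [ã] (rule 1); /n/ → [m] (rule 3).
All other segments surface unchanged.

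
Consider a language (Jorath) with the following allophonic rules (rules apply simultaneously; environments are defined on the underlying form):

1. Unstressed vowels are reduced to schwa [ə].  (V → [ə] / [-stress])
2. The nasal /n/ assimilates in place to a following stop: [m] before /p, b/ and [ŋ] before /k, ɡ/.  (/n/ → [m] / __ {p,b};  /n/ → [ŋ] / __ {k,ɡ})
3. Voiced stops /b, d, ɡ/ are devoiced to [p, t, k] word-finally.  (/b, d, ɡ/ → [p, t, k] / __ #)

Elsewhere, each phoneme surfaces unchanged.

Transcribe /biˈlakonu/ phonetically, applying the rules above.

[bəˈlakənə]

/b/ (word-initial) is in the target of rule 3 but the environment (word-finally) is not met → [b].
/i/ (between /b/ and /l/) occurs in an unstressed syllable → [ə] by rule 1.
/l/ (between /i/ and /a/) is unaffected → [l].
/a/ (between /l/ and /k/) is in the target of rule 1 but the environment (in an unstressed syllable) is not met → [a].
/k/ (between /a/ and /o/): no rule targets it → [k].
/o/ meets the environment for rule 1 (in an unstressed syllable) → [ə].
/n/ (between /o/ and /u/) is in the target of rule 2 but the environment (before a labial or velar stop) is not met → [n].
Rule 1 applies to /u/ (word-final: in an unstressed syllable) → [ə].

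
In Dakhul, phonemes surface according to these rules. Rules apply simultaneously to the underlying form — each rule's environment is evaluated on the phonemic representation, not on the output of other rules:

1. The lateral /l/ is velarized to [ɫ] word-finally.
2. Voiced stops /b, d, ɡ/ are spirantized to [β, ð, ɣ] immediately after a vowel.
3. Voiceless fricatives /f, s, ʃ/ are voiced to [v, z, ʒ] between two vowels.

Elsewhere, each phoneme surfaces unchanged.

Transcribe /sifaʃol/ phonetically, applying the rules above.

[sivaʒoɫ]

/s/ — word-initial; rule 3 does not apply here → [s].
/i/ (between /s/ and /f/) is unaffected → [i].
/f/ (between /i/ and /a/) occurs between two vowels → [v] by rule 3.
/a/ stays [a].
/ʃ/ (between /a/ and /o/): between two vowels, so rule 3 applies → [ʒ].
/o/ (between /ʃ/ and /l/): no rule targets it → [o].
/l/ (word-final): word-finally, so rule 1 applies → [ɫ].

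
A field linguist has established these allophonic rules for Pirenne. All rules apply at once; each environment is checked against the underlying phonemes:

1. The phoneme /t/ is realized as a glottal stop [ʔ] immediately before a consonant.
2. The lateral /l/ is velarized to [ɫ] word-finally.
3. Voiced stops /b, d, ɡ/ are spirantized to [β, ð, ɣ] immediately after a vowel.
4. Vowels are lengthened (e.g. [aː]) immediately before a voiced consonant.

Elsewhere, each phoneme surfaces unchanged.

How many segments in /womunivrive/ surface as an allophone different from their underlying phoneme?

Segments that undergo a rule: /o/ → [oː] (rule 4); /u/ → [uː] (rule 4); /i/ → [iː] (rule 4); /i/ → [iː] (rule 4).
All other segments surface unchanged.

4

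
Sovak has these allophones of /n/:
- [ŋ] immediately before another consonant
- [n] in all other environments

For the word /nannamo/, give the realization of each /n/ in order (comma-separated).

Occurrence 1 (position 1): no conditioning environment matches → elsewhere allophone [n].
Occurrence 2 (position 3): immediately before another consonant → [ŋ].
Occurrence 3 (position 4): no conditioning environment matches → elsewhere allophone [n].

[n], [ŋ], [n]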